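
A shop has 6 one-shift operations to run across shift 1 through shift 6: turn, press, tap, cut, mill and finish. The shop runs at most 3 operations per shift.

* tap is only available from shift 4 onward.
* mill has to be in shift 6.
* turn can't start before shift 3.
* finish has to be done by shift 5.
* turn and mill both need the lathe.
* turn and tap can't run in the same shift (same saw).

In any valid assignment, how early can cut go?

cut at shift 1 is achievable: press in shift 1, turn in shift 3, cut in shift 1, finish in shift 1, tap in shift 4, mill in shift 6.

shift 1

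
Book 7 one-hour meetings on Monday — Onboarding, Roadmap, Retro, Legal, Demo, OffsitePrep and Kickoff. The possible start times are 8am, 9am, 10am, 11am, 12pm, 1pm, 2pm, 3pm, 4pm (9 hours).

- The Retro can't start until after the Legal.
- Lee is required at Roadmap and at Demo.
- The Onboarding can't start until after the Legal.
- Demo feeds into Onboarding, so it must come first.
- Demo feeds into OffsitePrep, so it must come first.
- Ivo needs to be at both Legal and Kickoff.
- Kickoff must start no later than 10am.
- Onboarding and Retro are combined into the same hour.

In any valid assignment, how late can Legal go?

Downstream work caps Legal at 3pm.
Legal at 3pm is achievable: Retro in 4pm; Onboarding in 4pm; Demo in 8am; OffsitePrep in 9am; Kickoff in 8am; Roadmap in 9am; Legal in 3pm.

3pm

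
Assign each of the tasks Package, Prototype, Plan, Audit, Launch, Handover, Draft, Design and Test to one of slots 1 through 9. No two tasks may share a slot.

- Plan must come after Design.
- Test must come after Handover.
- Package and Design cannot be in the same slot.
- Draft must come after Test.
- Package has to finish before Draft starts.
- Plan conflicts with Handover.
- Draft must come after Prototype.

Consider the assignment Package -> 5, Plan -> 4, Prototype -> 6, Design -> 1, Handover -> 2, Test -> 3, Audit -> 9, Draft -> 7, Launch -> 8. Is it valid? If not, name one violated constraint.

Draft must come after Test — holds.
Package and Design cannot be in the same slot — holds.
Draft must come after Prototype — holds.
Test must come after Handover — holds.
Plan conflicts with Handover — holds.
No two tasks may share a slot — holds.
Package has to finish before Draft starts — holds.
Plan must come after Design — holds.

Valid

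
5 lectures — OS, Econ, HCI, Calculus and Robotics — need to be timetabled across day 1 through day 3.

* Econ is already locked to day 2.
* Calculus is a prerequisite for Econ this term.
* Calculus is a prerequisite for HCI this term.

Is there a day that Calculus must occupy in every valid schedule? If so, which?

day 1

Downstream work caps Calculus at day 1.
So Calculus is pinned to day 1.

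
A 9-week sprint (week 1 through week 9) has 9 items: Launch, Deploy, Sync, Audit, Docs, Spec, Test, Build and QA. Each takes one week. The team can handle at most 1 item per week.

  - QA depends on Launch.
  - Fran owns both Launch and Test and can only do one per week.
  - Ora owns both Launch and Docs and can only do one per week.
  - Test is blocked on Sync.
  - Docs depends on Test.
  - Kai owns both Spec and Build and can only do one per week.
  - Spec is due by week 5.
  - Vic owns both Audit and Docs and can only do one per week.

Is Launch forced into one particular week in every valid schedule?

Launch can be week 1 (e.g. Launch in week 1; Build in week 9; Sync in week 3; QA in week 6; Spec in week 2; Docs in week 5; Audit in week 8; Deploy in week 7; Test in week 4) or week 2 (e.g. Docs -> week 5; QA -> week 6; Spec -> week 1; Build -> week 9; Launch -> week 2; Deploy -> week 7; Sync -> week 3; Test -> week 4; Audit -> week 8).

No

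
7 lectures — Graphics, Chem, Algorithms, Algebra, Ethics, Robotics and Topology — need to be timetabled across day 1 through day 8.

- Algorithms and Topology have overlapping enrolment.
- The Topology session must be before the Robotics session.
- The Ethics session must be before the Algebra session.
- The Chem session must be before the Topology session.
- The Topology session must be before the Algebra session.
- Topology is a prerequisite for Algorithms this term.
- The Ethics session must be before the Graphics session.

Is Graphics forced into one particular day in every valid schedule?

No

Graphics can be day 2 (e.g. Graphics=day 2, Algebra=day 3, Algorithms=day 3, Chem=day 1, Robotics=day 3, Ethics=day 1, Topology=day 2) or day 3 (e.g. Algorithms in day 3; Graphics in day 3; Chem in day 1; Robotics in day 3; Ethics in day 1; Topology in day 2; Algebra in day 3).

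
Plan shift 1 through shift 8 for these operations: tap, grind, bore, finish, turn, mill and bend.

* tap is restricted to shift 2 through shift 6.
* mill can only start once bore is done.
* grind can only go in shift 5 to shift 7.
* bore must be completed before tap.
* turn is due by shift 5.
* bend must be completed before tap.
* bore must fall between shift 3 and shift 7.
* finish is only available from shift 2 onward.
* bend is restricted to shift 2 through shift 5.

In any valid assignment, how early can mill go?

shift 4

Precedence pushes mill to at least shift 4.
mill at shift 4 is achievable: finish -> shift 2, tap -> shift 4, grind -> shift 5, mill -> shift 4, turn -> shift 1, bend -> shift 2, bore -> shift 3.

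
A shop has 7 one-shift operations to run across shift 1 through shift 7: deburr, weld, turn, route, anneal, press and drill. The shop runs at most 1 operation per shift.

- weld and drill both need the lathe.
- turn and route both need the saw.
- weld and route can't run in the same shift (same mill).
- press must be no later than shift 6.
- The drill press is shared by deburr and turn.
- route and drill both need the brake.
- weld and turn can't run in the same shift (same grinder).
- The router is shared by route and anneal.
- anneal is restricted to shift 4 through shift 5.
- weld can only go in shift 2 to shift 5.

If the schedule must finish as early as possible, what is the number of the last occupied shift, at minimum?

7

With at most 1 per shift and 7 operations, at least 7 shifts are needed.
anneal can't be placed before shift 4, so the schedule must run through at least shift 4.
7 works (last occupied shift: shift 7): for example press in shift 1; turn in shift 5; anneal in shift 4; drill in shift 7; route in shift 6; deburr in shift 3; weld in shift 2.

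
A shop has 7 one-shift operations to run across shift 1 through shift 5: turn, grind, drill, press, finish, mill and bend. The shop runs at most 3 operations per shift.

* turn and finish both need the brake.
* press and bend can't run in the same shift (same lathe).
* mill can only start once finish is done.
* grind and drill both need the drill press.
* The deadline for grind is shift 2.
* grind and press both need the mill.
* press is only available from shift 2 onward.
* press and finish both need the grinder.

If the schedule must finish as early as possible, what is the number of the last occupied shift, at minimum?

The precedence chain requires at least 2 distinct shifts.
With at most 3 per shift and 7 operations, at least 3 shifts are needed.
3 works (last occupied shift: shift 3): for example turn in shift 2, mill in shift 2, press in shift 2, bend in shift 1, finish in shift 1, grind in shift 1, drill in shift 3.

shift 3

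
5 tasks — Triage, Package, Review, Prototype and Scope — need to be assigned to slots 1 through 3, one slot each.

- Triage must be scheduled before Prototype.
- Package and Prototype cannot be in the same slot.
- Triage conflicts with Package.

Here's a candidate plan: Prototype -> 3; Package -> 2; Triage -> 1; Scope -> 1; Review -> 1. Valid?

Triage must be scheduled before Prototype — holds.
Triage conflicts with Package — holds.
Package and Prototype cannot be in the same slot — holds.

Valid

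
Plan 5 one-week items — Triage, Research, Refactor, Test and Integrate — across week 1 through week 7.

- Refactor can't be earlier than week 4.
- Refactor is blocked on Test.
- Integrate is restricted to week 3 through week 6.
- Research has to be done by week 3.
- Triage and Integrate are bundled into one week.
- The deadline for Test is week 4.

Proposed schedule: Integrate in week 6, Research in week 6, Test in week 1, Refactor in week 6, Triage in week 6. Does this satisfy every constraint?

No — it violates: Research has to be done by week 3

Refactor is blocked on Test — holds.
The deadline for Test is week 4 — holds.
Refactor can't be earlier than week 4 — holds.
Integrate is restricted to week 3 through week 6 — holds.
Research has to be done by week 3 — violated.
Triage and Integrate are bundled into one week — holds.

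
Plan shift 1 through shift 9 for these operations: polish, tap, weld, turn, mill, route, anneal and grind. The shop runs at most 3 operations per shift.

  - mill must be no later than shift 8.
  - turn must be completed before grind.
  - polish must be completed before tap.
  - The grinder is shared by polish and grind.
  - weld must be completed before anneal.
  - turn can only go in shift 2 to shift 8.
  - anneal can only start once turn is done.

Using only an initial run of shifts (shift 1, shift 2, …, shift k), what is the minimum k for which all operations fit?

3

The precedence chain requires at least 2 distinct shifts.
With at most 3 per shift and 8 operations, at least 3 shifts are needed.
Propagating the time windows through the other constraints, anneal can't land before shift 3, so the schedule must run through at least shift 3.
3 works (last occupied shift: shift 3): for example turn=shift 2, mill=shift 1, polish=shift 1, route=shift 2, grind=shift 3, tap=shift 2, anneal=shift 3, weld=shift 1.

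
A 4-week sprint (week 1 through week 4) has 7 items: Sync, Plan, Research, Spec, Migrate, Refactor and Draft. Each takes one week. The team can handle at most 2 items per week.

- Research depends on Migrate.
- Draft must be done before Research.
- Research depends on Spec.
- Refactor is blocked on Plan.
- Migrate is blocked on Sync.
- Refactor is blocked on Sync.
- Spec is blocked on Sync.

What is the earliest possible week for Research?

Precedence pushes Research to at least week 3.
Research at week 3 is achievable: Spec in week 2, Draft in week 1, Sync in week 1, Migrate in week 2, Research in week 3, Refactor in week 4, Plan in week 3.

week 3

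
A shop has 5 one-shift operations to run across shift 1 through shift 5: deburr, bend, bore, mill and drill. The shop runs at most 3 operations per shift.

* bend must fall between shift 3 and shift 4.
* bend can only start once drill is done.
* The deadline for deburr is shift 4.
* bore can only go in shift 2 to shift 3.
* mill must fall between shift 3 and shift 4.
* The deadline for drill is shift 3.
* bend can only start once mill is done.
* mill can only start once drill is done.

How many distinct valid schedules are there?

16

Splitting on deburr: it can be shift 1 (4), shift 2 (4), shift 3 (4), shift 4 (4). Listing each branch's schedules as (bend, bore, mill, drill) by shift number:
deburr=shift 1: (4,2,3,1) (4,2,3,2) (4,3,3,1) (4,3,3,2) — 4.
deburr=shift 2: (4,2,3,1) (4,2,3,2) (4,3,3,1) (4,3,3,2) — 4.
deburr=shift 3: (4,2,3,1) (4,2,3,2) (4,3,3,1) (4,3,3,2) — 4.
deburr=shift 4: (4,2,3,1) (4,2,3,2) (4,3,3,1) (4,3,3,2) — 4.
Summing: 4 + 4 + 4 + 4 = 16.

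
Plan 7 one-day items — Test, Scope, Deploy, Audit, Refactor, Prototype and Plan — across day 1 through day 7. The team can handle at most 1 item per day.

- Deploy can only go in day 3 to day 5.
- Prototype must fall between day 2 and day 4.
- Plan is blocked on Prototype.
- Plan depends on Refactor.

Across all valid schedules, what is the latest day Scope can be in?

Scope at day 7 is achievable: Test -> day 5; Audit -> day 6; Refactor -> day 1; Prototype -> day 2; Plan -> day 4; Deploy -> day 3; Scope -> day 7.

day 7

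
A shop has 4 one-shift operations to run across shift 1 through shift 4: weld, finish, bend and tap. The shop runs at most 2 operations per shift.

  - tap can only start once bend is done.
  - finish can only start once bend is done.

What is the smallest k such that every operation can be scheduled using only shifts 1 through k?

The precedence chain requires at least 2 distinct shifts.
With at most 2 per shift and 4 operations, at least 2 shifts are needed.
2 works (last occupied shift: shift 2): for example bend -> shift 1; weld -> shift 1; finish -> shift 2; tap -> shift 2.

2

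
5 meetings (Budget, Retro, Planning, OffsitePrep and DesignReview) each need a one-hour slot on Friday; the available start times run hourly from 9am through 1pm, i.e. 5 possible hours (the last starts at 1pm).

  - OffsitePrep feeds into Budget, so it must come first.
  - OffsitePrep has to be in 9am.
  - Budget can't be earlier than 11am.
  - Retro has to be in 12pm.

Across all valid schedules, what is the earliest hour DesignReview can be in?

9am

DesignReview at 9am is achievable: Retro -> 12pm, DesignReview -> 9am, OffsitePrep -> 9am, Budget -> 11am, Planning -> 9am.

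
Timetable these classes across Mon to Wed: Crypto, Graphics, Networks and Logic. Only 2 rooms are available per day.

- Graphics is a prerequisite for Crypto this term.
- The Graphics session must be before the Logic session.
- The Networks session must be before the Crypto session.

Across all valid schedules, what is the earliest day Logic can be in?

Tue

Precedence pushes Logic to at least Tue.
Logic at Tue is achievable: Logic in Tue, Graphics in Mon, Crypto in Tue, Networks in Mon.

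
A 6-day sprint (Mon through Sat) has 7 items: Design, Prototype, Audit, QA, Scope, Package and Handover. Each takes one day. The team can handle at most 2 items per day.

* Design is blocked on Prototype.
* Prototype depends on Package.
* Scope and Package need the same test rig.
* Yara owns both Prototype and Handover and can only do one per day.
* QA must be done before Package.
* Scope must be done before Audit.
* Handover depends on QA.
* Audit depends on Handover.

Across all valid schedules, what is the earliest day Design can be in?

Thu

Precedence pushes Design to at least Thu.
Design at Thu is achievable: Package -> Tue; Scope -> Mon; Audit -> Wed; Prototype -> Wed; Handover -> Tue; QA -> Mon; Design -> Thu.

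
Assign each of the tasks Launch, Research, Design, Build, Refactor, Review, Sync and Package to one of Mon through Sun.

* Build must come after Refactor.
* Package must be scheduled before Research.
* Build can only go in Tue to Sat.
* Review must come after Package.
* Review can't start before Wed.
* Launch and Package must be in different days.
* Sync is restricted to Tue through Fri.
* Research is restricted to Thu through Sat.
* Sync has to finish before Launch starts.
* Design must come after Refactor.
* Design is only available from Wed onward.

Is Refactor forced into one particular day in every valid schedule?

No

Refactor can be Mon (e.g. Design=Wed; Package=Mon; Review=Wed; Sync=Tue; Build=Tue; Launch=Wed; Refactor=Mon; Research=Thu) or Tue (e.g. Design in Wed; Research in Thu; Refactor in Tue; Review in Wed; Build in Wed; Launch in Wed; Package in Mon; Sync in Tue).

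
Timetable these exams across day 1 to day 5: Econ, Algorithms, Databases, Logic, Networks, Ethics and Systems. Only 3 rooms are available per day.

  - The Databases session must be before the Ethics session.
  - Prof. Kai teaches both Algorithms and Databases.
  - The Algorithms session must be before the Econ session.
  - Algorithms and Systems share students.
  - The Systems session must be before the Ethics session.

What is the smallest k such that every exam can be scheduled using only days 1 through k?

The precedence chain requires at least 2 distinct days.
With at most 3 per day and 7 exams, at least 3 days are needed.
3 works (last occupied day: day 3): for example Algorithms -> day 2, Econ -> day 3, Systems -> day 1, Networks -> day 2, Logic -> day 1, Databases -> day 1, Ethics -> day 2.

3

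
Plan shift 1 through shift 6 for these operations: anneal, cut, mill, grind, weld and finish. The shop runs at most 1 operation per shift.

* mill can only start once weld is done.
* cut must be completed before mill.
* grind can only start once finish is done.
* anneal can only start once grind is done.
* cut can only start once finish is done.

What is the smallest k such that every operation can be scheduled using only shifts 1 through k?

6 shifts

The precedence chain requires at least 3 distinct shifts.
With at most 1 per shift and 6 operations, at least 6 shifts are needed.
6 works (last occupied shift: shift 6): for example grind in shift 5, cut in shift 2, mill in shift 4, finish in shift 1, weld in shift 3, anneal in shift 6.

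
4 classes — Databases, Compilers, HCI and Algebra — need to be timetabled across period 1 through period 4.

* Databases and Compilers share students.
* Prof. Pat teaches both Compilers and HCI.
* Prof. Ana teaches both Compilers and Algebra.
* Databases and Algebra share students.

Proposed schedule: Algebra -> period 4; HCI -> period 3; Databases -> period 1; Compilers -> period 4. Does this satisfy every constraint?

Databases and Compilers share students — holds.
Prof. Pat teaches both Compilers and HCI — holds.
Prof. Ana teaches both Compilers and Algebra — violated.
Databases and Algebra share students — holds.

No — it violates: Prof. Ana teaches both Compilers and Algebra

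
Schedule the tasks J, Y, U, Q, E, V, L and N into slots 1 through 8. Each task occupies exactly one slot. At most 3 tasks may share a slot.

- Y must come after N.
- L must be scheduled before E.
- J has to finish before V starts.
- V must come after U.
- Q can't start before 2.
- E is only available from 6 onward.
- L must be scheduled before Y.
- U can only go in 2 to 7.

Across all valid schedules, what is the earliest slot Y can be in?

2

Precedence pushes Y to at least 2.
Y at 2 is achievable: E -> 6; Q -> 2; N -> 1; L -> 1; Y -> 2; U -> 2; V -> 3; J -> 1.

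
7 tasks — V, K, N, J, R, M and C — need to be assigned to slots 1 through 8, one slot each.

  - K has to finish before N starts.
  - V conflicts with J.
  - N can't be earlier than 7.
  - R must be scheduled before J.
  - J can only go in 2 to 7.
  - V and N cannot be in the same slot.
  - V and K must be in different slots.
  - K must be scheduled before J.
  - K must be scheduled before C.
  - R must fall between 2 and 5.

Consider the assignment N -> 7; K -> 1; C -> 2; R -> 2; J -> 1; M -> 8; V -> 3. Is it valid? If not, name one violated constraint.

No. J can only go in 2 to 7 is not satisfied.

V conflicts with J — holds.
V and N cannot be in the same slot — holds.
N can't be earlier than 7 — holds.
R must fall between 2 and 5 — holds.
K must be scheduled before J — violated.
J can only go in 2 to 7 — violated.
K has to finish before N starts — holds.
K must be scheduled before C — holds.
R must be scheduled before J — violated.
V and K must be in different slots — holds.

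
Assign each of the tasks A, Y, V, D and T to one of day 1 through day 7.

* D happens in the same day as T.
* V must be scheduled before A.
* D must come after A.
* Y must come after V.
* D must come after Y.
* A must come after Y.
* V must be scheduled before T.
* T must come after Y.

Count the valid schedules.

Splitting on A: it can be day 3 (4), day 4 (9), day 5 (12), day 6 (10). Listing each branch's schedules as (Y, V, D, T) by day number:
A=day 3: (2,1,4,4) (2,1,5,5) (2,1,6,6) (2,1,7,7) — 4.
A=day 4: (2,1,5,5) (2,1,6,6) (2,1,7,7) (3,1,5,5) (3,1,6,6) (3,1,7,7) (3,2,5,5) (3,2,6,6) (3,2,7,7) — 9.
A=day 5: (2,1,6,6) (2,1,7,7) (3,1,6,6) (3,1,7,7) (3,2,6,6) (3,2,7,7) (4,1,6,6) (4,1,7,7) (4,2,6,6) (4,2,7,7) (4,3,6,6) (4,3,7,7) — 12.
A=day 6: (2,1,7,7) (3,1,7,7) (3,2,7,7) (4,1,7,7) (4,2,7,7) (4,3,7,7) (5,1,7,7) (5,2,7,7) (5,3,7,7) (5,4,7,7) — 10.
Summing: 4 + 9 + 12 + 10 = 35.

35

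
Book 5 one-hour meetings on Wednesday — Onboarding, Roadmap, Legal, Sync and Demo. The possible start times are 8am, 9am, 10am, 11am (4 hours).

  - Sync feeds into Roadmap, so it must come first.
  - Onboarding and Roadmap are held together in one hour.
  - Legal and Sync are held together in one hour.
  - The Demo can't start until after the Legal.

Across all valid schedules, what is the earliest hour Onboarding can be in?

9am

Onboarding must be in the same hour as Roadmap, which can't be before 9am, so Onboarding is at least 9am.
Onboarding at 9am is achievable: Sync=8am, Roadmap=9am, Demo=9am, Onboarding=9am, Legal=8am.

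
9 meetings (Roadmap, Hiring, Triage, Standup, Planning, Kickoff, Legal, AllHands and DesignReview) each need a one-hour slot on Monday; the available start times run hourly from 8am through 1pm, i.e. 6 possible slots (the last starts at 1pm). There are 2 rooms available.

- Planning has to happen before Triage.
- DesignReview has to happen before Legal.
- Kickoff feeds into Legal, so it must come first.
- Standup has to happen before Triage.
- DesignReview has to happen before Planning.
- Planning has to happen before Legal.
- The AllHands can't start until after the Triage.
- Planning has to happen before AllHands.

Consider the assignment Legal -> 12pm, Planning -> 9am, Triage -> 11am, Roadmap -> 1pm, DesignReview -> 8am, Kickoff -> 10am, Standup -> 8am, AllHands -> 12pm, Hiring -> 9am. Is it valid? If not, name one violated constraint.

Yes, all constraints hold

The AllHands can't start until after the Triage — holds.
Planning has to happen before Triage — holds.
Standup has to happen before Triage — holds.
DesignReview has to happen before Planning — holds.
Kickoff feeds into Legal, so it must come first — holds.
Planning has to happen before Legal — holds.
Planning has to happen before AllHands — holds.
There are 2 rooms available — holds.
DesignReview has to happen before Legal — holds.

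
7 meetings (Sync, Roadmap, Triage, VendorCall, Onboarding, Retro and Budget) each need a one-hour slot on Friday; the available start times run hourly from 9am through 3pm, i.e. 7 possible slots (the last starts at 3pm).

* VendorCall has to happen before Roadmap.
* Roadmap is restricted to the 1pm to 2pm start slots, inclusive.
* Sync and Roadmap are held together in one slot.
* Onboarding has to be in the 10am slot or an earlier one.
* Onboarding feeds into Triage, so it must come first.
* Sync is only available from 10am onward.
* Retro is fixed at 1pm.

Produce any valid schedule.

Roadmap=1pm, Sync=1pm, Onboarding=9am, Retro=1pm, Triage=10am, Budget=9am, VendorCall=9am

Checking: Onboarding(9am) before Triage(10am); VendorCall(9am) before Roadmap(1pm); Sync = Roadmap = 1pm; Retro=1pm in [1pm,1pm]; Onboarding=9am in [9am,10am]; Sync=1pm in [10am,3pm]; Roadmap=1pm in [1pm,2pm].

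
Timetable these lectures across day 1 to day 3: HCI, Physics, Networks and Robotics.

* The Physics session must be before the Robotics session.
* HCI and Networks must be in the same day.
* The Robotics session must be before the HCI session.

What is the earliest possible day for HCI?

day 3

Precedence pushes HCI to at least day 3.
HCI at day 3 is achievable: Physics in day 1, Networks in day 3, HCI in day 3, Robotics in day 2.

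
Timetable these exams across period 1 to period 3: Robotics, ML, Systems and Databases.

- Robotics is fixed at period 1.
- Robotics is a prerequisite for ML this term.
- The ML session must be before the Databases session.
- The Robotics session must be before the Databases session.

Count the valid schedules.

Enumerating: Systems=period 1; ML=period 2; Robotics=period 1; Databases=period 3 | Databases in period 3, Systems in period 2, ML in period 2, Robotics in period 1 | Systems in period 3; Robotics in period 1; Databases in period 3; ML in period 2.

3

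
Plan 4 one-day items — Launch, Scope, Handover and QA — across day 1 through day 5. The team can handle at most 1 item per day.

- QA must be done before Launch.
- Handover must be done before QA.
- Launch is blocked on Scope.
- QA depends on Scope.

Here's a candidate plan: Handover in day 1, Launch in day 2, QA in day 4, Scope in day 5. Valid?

Invalid. Launch is blocked on Scope.

QA depends on Scope — violated.
Launch is blocked on Scope — violated.
Handover must be done before QA — holds.
QA must be done before Launch — violated.
The team can handle at most 1 item per day — holds.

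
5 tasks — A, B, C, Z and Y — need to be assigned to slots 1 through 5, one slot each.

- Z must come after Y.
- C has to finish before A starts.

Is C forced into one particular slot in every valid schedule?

No

C can be 1 (e.g. A in 2, Z in 2, Y in 1, C in 1, B in 1) or 2 (e.g. B in 1, Y in 1, Z in 2, A in 3, C in 2).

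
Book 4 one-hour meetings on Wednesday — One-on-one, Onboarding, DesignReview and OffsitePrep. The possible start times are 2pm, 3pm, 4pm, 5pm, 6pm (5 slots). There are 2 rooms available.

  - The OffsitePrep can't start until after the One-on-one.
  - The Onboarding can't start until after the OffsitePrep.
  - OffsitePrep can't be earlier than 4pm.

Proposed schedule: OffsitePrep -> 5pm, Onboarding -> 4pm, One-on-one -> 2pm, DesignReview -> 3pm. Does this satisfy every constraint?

No. The Onboarding can't start until after the OffsitePrep is not satisfied.

OffsitePrep can't be earlier than 4pm — holds.
The OffsitePrep can't start until after the One-on-one — holds.
The Onboarding can't start until after the OffsitePrep — violated.
There are 2 rooms available — holds.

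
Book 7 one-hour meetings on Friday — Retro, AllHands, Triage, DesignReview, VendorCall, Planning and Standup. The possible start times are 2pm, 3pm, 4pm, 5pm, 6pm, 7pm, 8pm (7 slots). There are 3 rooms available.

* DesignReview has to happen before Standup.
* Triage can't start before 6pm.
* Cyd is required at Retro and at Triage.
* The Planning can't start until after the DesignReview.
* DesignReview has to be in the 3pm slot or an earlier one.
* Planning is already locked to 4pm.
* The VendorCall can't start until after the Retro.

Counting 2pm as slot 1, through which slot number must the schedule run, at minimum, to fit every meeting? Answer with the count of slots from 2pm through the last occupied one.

The precedence chain requires at least 2 distinct slots.
With at most 3 per slot and 7 meetings, at least 3 slots are needed.
Triage can't be placed before 6pm — that is slot 5 counting from 2pm — so the schedule must run through at least 5 slots.
5 works (last occupied slot: 6pm): for example AllHands in 2pm; DesignReview in 2pm; Planning in 4pm; Retro in 2pm; Triage in 6pm; VendorCall in 3pm; Standup in 3pm.

5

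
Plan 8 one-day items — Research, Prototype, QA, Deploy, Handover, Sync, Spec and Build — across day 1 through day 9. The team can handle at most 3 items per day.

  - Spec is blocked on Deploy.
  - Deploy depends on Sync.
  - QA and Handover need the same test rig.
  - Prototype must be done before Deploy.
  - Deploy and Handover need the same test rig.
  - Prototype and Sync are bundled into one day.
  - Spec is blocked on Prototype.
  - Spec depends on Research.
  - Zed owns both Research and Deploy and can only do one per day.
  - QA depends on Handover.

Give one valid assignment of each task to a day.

Prototype -> day 1, Handover -> day 3, QA -> day 4, Spec -> day 3, Research -> day 1, Deploy -> day 2, Sync -> day 1, Build -> day 2

Checking: Sync(day 1) before Deploy(day 2); Prototype(day 1) before Spec(day 3); Deploy(day 2) before Spec(day 3); Prototype(day 1) before Deploy(day 2); Handover(day 3) before QA(day 4); Research(day 1) before Spec(day 3); Research(day 1) != Deploy(day 2); Deploy(day 2) != Handover(day 3); QA(day 4) != Handover(day 3); Prototype = Sync = day 1; max 3 per day (cap 3).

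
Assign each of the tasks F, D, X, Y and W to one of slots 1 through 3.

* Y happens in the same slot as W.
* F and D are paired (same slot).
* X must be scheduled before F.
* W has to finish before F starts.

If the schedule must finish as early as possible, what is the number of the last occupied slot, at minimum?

slot 2

The precedence chain requires at least 2 distinct slots.
2 works (last occupied slot: 2): for example D -> 2; F -> 2; X -> 1; W -> 1; Y -> 1.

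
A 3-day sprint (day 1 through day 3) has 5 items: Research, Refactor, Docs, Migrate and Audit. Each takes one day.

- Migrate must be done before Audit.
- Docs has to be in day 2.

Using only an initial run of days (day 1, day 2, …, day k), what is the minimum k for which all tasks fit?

The precedence chain requires at least 2 distinct days.
2 works (last occupied day: day 2): for example Refactor in day 1, Research in day 1, Audit in day 2, Docs in day 2, Migrate in day 1.

2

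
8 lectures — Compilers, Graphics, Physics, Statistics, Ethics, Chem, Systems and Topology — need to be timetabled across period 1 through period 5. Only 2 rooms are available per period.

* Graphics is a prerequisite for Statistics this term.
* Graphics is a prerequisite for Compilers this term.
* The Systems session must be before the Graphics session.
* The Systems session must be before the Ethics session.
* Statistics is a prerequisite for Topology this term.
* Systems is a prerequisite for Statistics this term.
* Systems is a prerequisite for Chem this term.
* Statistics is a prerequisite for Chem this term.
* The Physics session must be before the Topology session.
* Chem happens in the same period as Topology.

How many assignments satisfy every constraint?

Splitting on Compilers: it can be period 3 (17), period 4 (21), period 5 (7). Listing each branch's schedules as (Graphics, Physics, Statistics, Ethics, Chem, Systems, Topology) by period number:
Compilers=period 3: (2,1,3,2,4,1,4) (2,1,3,2,5,1,5) (2,1,3,4,5,1,5) (2,1,3,5,4,1,4) (2,1,4,2,5,1,5) (2,1,4,3,5,1,5) (2,1,4,4,5,1,5) (2,2,3,4,5,1,5) (2,2,3,5,4,1,4) (2,2,4,3,5,1,5) (2,2,4,4,5,1,5) (2,3,4,2,5,1,5) (2,3,4,4,5,1,5) (2,4,3,2,5,1,5) (2,4,3,4,5,1,5) (2,4,4,2,5,1,5) (2,4,4,3,5,1,5) — 17.
Compilers=period 4: (2,1,3,2,5,1,5) (2,1,3,3,5,1,5) (2,1,3,4,5,1,5) (2,1,4,2,5,1,5) (2,1,4,3,5,1,5) (2,2,3,3,5,1,5) (2,2,3,4,5,1,5) (2,2,4,3,5,1,5) (2,3,3,2,5,1,5) (2,3,3,4,5,1,5) (2,3,4,2,5,1,5) (2,3,4,3,5,1,5) (2,4,3,2,5,1,5) (2,4,3,3,5,1,5) (3,1,4,2,5,1,5) (3,1,4,3,5,1,5) (3,1,4,3,5,2,5) (3,2,4,2,5,1,5) (3,2,4,3,5,1,5) (3,2,4,3,5,2,5) (3,3,4,2,5,1,5) — 21.
Compilers=period 5: (2,1,3,2,4,1,4) (2,1,3,3,4,1,4) (2,1,3,5,4,1,4) (2,2,3,3,4,1,4) (2,2,3,5,4,1,4) (2,3,3,2,4,1,4) (2,3,3,5,4,1,4) — 7.
Summing: 17 + 21 + 7 = 45.

45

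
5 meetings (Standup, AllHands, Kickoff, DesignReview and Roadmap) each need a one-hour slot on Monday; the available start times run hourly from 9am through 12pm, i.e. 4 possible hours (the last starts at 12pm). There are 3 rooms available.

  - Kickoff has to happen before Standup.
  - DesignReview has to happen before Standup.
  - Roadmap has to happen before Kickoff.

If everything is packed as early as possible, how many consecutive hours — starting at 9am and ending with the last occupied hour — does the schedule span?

3 hours

The precedence chain requires at least 3 distinct hours.
With at most 3 per hour and 5 meetings, at least 2 hours are needed.
3 works (last occupied hour: 11am): for example DesignReview=9am; Standup=11am; AllHands=9am; Roadmap=9am; Kickoff=10am.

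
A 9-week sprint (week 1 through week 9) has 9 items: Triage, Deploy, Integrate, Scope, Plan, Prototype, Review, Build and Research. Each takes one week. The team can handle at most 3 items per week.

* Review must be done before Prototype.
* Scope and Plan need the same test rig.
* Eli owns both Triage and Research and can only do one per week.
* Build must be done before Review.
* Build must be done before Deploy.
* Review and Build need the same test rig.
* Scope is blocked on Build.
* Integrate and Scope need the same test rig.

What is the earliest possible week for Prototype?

Precedence pushes Prototype to at least week 3.
Prototype at week 3 is achievable: Integrate -> week 1, Prototype -> week 3, Scope -> week 2, Review -> week 2, Deploy -> week 2, Triage -> week 1, Build -> week 1, Plan -> week 3, Research -> week 3.

week 3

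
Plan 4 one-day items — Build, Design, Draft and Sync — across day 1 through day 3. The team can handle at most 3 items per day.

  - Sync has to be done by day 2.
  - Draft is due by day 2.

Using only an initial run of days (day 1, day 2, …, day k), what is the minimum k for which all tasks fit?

With at most 3 per day and 4 tasks, at least 2 days are needed.
2 works (last occupied day: day 2): for example Build -> day 1; Design -> day 1; Sync -> day 2; Draft -> day 1.

2 days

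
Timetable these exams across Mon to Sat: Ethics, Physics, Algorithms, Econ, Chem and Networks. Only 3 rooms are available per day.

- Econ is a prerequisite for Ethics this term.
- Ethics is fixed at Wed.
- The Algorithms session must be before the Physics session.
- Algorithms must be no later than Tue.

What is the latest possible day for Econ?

Downstream work caps Econ at Tue.
Econ at Tue is achievable: Econ in Tue; Physics in Tue; Chem in Mon; Algorithms in Mon; Networks in Mon; Ethics in Wed.

Tue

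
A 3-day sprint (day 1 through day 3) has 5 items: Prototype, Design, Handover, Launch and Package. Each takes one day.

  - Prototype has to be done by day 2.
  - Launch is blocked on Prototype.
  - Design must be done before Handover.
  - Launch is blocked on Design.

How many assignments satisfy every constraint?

24

Splitting on Prototype: it can be day 1 (15), day 2 (9). Listing each branch's schedules as (Design, Handover, Launch, Package) by day number:
Prototype=day 1: (1,2,2,1) (1,2,2,2) (1,2,2,3) (1,2,3,1) (1,2,3,2) (1,2,3,3) (1,3,2,1) (1,3,2,2) (1,3,2,3) (1,3,3,1) (1,3,3,2) (1,3,3,3) (2,3,3,1) (2,3,3,2) (2,3,3,3) — 15.
Prototype=day 2: (1,2,3,1) (1,2,3,2) (1,2,3,3) (1,3,3,1) (1,3,3,2) (1,3,3,3) (2,3,3,1) (2,3,3,2) (2,3,3,3) — 9.
Summing: 15 + 9 = 24.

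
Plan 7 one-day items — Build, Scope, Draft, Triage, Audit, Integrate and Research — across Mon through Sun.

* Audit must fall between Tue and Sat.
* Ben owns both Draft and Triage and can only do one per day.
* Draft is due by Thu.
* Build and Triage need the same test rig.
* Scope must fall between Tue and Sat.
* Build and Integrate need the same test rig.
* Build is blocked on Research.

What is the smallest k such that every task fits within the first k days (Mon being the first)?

2

The precedence chain requires at least 2 distinct days.
2 works (last occupied day: Tue): for example Scope=Tue, Draft=Tue, Integrate=Mon, Audit=Tue, Research=Mon, Build=Tue, Triage=Mon.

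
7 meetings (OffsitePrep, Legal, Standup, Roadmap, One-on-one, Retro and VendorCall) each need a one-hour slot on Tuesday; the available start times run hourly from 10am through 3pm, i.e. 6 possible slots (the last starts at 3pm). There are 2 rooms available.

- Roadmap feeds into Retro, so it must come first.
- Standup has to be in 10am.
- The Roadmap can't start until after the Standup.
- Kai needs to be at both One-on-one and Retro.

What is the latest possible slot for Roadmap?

2pm

Precedence pushes Roadmap to at least 11am; downstream work caps Roadmap at 2pm.
Roadmap at 2pm is achievable: Retro -> 3pm, One-on-one -> 11am, Legal -> 11am, OffsitePrep -> 10am, Standup -> 10am, Roadmap -> 2pm, VendorCall -> 12pm.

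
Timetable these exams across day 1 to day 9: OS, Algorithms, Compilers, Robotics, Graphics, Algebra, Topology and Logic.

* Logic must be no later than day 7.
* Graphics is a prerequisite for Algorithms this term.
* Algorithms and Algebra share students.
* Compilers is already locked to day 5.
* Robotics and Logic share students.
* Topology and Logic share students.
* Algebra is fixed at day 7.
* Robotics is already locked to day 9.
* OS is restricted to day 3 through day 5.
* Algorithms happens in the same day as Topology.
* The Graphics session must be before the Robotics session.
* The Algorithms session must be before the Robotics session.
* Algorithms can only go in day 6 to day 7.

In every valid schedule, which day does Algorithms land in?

Algorithms's window is day 6–day 7.
Algebra is fixed at day 7, and Algorithms can't share a day with Algebra.
So Algorithms must be day 6.

day 6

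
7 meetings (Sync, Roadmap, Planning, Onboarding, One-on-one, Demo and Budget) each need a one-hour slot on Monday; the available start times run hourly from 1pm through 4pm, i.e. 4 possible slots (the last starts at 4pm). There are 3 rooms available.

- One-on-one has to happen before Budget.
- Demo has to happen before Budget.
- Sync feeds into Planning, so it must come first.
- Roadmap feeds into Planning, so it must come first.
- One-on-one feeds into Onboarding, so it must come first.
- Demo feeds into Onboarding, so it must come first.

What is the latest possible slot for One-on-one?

3pm

Downstream work caps One-on-one at 3pm.
One-on-one at 3pm is achievable: Onboarding in 4pm, Planning in 2pm, Sync in 1pm, Roadmap in 1pm, One-on-one in 3pm, Demo in 1pm, Budget in 4pm.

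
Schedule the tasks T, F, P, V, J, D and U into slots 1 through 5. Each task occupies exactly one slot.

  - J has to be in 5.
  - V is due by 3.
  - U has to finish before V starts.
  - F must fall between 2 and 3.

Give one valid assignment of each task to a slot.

P in 1, D in 1, J in 5, T in 1, U in 1, F in 2, V in 2

Checking: U(1) before V(2); F=2 in [2,3]; V=2 in [1,3]; J=5 in [5,5].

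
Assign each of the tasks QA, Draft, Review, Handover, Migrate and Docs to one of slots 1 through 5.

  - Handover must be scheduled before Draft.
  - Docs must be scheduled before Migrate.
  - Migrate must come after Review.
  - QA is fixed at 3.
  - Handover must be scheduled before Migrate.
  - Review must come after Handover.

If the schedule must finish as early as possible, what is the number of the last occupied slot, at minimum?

The precedence chain requires at least 3 distinct slots.
3 works (last occupied slot: 3): for example Docs -> 1, QA -> 3, Review -> 2, Handover -> 1, Draft -> 2, Migrate -> 3.

3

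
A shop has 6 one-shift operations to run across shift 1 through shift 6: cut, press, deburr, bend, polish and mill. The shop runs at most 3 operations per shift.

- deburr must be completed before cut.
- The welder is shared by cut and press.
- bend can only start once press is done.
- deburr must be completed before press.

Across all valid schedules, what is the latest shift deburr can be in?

shift 4

Downstream work caps deburr at shift 4.
deburr at shift 4 is achievable: deburr in shift 4, bend in shift 6, polish in shift 1, cut in shift 6, press in shift 5, mill in shift 1.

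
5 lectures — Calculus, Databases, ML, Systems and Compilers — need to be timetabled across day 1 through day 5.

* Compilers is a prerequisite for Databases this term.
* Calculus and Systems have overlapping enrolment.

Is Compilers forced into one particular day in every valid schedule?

Compilers can be day 1 (e.g. Calculus in day 1, Databases in day 2, Systems in day 2, ML in day 1, Compilers in day 1) or day 2 (e.g. Compilers=day 2, Calculus=day 1, Systems=day 2, ML=day 1, Databases=day 3).

No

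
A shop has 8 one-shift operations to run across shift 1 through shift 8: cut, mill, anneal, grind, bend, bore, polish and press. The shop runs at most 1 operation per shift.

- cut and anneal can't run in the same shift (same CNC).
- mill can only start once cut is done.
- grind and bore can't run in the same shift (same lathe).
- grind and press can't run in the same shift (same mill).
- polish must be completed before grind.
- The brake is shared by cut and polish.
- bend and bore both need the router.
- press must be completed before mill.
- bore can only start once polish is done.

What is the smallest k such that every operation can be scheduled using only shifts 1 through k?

8 shifts

The precedence chain requires at least 2 distinct shifts.
With at most 1 per shift and 8 operations, at least 8 shifts are needed.
8 works (last occupied shift: shift 8): for example bend in shift 8; press in shift 2; mill in shift 3; bore in shift 6; polish in shift 4; cut in shift 1; anneal in shift 7; grind in shift 5.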